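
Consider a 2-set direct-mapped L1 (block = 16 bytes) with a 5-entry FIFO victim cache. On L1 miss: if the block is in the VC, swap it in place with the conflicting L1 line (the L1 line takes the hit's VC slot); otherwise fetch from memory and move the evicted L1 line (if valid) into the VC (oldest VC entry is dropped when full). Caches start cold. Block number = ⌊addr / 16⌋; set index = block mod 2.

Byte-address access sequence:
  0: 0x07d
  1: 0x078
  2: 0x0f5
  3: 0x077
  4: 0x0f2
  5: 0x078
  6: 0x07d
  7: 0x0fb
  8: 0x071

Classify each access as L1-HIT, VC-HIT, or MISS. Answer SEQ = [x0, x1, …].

#0 0x7d→b7/s1 MISS; vc=[]
#1 0x78→b7/s1 L1-HIT; vc=[]
#2 0xf5→b15/s1 MISS; vc=[7]
#3 0x77→b7/s1 VC-HIT; vc=[15]
#4 0xf2→b15/s1 VC-HIT; vc=[7]
#5 0x78→b7/s1 VC-HIT; vc=[15]
#6 0x7d→b7/s1 L1-HIT; vc=[15]
#7 0xfb→b15/s1 VC-HIT; vc=[7]
#8 0x71→b7/s1 VC-HIT; vc=[15]

SEQ = [MISS, L1-HIT, MISS, VC-HIT, VC-HIT, VC-HIT, L1-HIT, VC-HIT, VC-HIT]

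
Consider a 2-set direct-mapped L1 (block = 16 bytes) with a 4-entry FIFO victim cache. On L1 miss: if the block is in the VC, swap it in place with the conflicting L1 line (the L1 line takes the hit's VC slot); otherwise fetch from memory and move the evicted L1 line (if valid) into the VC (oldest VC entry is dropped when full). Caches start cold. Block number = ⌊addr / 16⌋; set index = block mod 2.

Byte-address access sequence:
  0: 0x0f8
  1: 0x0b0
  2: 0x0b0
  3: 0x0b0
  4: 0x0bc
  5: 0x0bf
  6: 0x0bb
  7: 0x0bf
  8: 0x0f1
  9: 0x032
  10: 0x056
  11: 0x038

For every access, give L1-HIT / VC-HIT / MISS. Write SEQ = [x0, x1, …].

SEQ = [MISS, MISS, L1-HIT, L1-HIT, L1-HIT, L1-HIT, L1-HIT, L1-HIT, VC-HIT, MISS, MISS, VC-HIT]

  [0] addr=0xf8 blk=15 s=1: MISS | VC []
  [1] addr=0xb0 blk=11 s=1: MISS | VC [15]
  [2] addr=0xb0 blk=11 s=1: L1-HIT | VC [15]
  [3] addr=0xb0 blk=11 s=1: L1-HIT | VC [15]
  [4] addr=0xbc blk=11 s=1: L1-HIT | VC [15]
  [5] addr=0xbf blk=11 s=1: L1-HIT | VC [15]
  [6] addr=0xbb blk=11 s=1: L1-HIT | VC [15]
  [7] addr=0xbf blk=11 s=1: L1-HIT | VC [15]
  [8] addr=0xf1 blk=15 s=1: VC-HIT | VC [11]
  [9] addr=0x32 blk=3 s=1: MISS | VC [11, 15]
  [10] addr=0x56 blk=5 s=1: MISS | VC [11, 15, 3]
  [11] addr=0x38 blk=3 s=1: VC-HIT | VC [11, 15, 5]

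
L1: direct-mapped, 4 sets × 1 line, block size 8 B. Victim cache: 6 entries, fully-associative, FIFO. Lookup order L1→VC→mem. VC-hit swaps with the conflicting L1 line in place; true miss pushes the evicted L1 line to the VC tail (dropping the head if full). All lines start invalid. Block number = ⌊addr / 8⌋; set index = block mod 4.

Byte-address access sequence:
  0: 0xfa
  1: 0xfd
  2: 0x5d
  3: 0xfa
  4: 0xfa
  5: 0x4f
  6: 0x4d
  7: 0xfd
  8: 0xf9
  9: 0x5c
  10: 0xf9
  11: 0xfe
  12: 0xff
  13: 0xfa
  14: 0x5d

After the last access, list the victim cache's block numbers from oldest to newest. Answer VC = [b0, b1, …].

#0 0xfa→b31/s3 MISS; vc=[]
#1 0xfd→b31/s3 L1-HIT; vc=[]
#2 0x5d→b11/s3 MISS; vc=[31]
#3 0xfa→b31/s3 VC-HIT; vc=[11]
#4 0xfa→b31/s3 L1-HIT; vc=[11]
#5 0x4f→b9/s1 MISS; vc=[11]
#6 0x4d→b9/s1 L1-HIT; vc=[11]
#7 0xfd→b31/s3 L1-HIT; vc=[11]
#8 0xf9→b31/s3 L1-HIT; vc=[11]
#9 0x5c→b11/s3 VC-HIT; vc=[31]
#10 0xf9→b31/s3 VC-HIT; vc=[11]
#11 0xfe→b31/s3 L1-HIT; vc=[11]
#12 0xff→b31/s3 L1-HIT; vc=[11]
#13 0xfa→b31/s3 L1-HIT; vc=[11]
#14 0x5d→b11/s3 VC-HIT; vc=[31]

VC = [31]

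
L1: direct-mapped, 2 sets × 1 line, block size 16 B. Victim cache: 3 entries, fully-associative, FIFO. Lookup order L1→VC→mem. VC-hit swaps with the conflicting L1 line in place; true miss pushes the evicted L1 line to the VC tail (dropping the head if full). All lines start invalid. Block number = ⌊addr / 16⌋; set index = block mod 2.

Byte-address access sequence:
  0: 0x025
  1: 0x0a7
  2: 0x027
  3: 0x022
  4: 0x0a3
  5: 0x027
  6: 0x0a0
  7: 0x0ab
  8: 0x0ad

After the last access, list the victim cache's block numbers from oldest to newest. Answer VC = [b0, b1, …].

VC = [2]

0: 0x25 (blk 2, set 0) → MISS  vc=[]
1: 0xa7 (blk 10, set 0) → MISS  vc=[2]
2: 0x27 (blk 2, set 0) → VC-HIT  vc=[10]
3: 0x22 (blk 2, set 0) → L1-HIT  vc=[10]
4: 0xa3 (blk 10, set 0) → VC-HIT  vc=[2]
5: 0x27 (blk 2, set 0) → VC-HIT  vc=[10]
6: 0xa0 (blk 10, set 0) → VC-HIT  vc=[2]
7: 0xab (blk 10, set 0) → L1-HIT  vc=[2]
8: 0xad (blk 10, set 0) → L1-HIT  vc=[2]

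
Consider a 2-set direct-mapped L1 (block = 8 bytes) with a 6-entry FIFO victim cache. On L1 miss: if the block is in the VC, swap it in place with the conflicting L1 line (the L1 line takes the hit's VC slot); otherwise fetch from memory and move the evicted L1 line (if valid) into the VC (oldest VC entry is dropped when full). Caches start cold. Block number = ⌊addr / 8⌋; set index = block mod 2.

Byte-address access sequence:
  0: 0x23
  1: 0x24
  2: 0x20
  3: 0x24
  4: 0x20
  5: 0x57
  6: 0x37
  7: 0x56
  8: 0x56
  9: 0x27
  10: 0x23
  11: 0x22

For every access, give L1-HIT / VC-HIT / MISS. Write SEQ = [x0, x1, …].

SEQ = [MISS, L1-HIT, L1-HIT, L1-HIT, L1-HIT, MISS, MISS, VC-HIT, L1-HIT, VC-HIT, L1-HIT, L1-HIT]

0: 0x23 (blk 4, set 0) → MISS  vc=[]
1: 0x24 (blk 4, set 0) → L1-HIT  vc=[]
2: 0x20 (blk 4, set 0) → L1-HIT  vc=[]
3: 0x24 (blk 4, set 0) → L1-HIT  vc=[]
4: 0x20 (blk 4, set 0) → L1-HIT  vc=[]
5: 0x57 (blk 10, set 0) → MISS  vc=[4]
6: 0x37 (blk 6, set 0) → MISS  vc=[4, 10]
7: 0x56 (blk 10, set 0) → VC-HIT  vc=[4, 6]
8: 0x56 (blk 10, set 0) → L1-HIT  vc=[4, 6]
9: 0x27 (blk 4, set 0) → VC-HIT  vc=[10, 6]
10: 0x23 (blk 4, set 0) → L1-HIT  vc=[10, 6]
11: 0x22 (blk 4, set 0) → L1-HIT  vc=[10, 6]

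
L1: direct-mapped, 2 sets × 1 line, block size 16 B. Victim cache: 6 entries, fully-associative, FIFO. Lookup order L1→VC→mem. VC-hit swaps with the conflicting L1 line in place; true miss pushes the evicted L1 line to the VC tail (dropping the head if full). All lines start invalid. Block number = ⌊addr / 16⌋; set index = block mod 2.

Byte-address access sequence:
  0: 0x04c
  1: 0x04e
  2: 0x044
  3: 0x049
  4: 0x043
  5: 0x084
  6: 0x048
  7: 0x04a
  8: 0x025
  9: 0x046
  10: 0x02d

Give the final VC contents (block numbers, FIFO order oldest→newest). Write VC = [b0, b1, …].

VC = [8, 4]

0: 0x4c (blk 4, set 0) → MISS  vc=[]
1: 0x4e (blk 4, set 0) → L1-HIT  vc=[]
2: 0x44 (blk 4, set 0) → L1-HIT  vc=[]
3: 0x49 (blk 4, set 0) → L1-HIT  vc=[]
4: 0x43 (blk 4, set 0) → L1-HIT  vc=[]
5: 0x84 (blk 8, set 0) → MISS  vc=[4]
6: 0x48 (blk 4, set 0) → VC-HIT  vc=[8]
7: 0x4a (blk 4, set 0) → L1-HIT  vc=[8]
8: 0x25 (blk 2, set 0) → MISS  vc=[8, 4]
9: 0x46 (blk 4, set 0) → VC-HIT  vc=[8, 2]
10: 0x2d (blk 2, set 0) → VC-HIT  vc=[8, 4]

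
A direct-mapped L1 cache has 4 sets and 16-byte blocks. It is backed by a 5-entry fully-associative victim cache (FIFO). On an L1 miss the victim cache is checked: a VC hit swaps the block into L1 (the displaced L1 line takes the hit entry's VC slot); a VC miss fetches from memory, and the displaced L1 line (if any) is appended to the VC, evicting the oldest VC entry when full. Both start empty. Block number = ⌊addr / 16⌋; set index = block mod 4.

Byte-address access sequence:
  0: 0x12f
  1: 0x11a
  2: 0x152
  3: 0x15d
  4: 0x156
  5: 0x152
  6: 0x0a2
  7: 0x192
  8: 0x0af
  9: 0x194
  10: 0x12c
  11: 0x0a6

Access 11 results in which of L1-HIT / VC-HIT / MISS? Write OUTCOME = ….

OUTCOME = VC-HIT

  [0] addr=0x12f blk=18 s=2: MISS | VC []
  [1] addr=0x11a blk=17 s=1: MISS | VC []
  [2] addr=0x152 blk=21 s=1: MISS | VC [17]
  [3] addr=0x15d blk=21 s=1: L1-HIT | VC [17]
  [4] addr=0x156 blk=21 s=1: L1-HIT | VC [17]
  [5] addr=0x152 blk=21 s=1: L1-HIT | VC [17]
  [6] addr=0xa2 blk=10 s=2: MISS | VC [17, 18]
  [7] addr=0x192 blk=25 s=1: MISS | VC [17, 18, 21]
  [8] addr=0xaf blk=10 s=2: L1-HIT | VC [17, 18, 21]
  [9] addr=0x194 blk=25 s=1: L1-HIT | VC [17, 18, 21]
  [10] addr=0x12c blk=18 s=2: VC-HIT | VC [17, 10, 21]
  [11] addr=0xa6 blk=10 s=2: VC-HIT | VC [17, 18, 21]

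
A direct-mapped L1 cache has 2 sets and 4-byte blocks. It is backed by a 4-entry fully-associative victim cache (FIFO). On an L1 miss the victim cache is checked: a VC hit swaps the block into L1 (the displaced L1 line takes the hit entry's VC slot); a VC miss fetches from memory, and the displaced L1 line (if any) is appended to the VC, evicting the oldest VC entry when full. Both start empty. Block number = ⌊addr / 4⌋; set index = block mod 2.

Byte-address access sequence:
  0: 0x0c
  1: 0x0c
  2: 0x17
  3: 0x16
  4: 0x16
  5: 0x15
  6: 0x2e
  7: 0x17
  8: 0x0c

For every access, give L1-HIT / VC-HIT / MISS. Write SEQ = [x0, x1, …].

0: 0xc (blk 3, set 1) → MISS  vc=[]
1: 0xc (blk 3, set 1) → L1-HIT  vc=[]
2: 0x17 (blk 5, set 1) → MISS  vc=[3]
3: 0x16 (blk 5, set 1) → L1-HIT  vc=[3]
4: 0x16 (blk 5, set 1) → L1-HIT  vc=[3]
5: 0x15 (blk 5, set 1) → L1-HIT  vc=[3]
6: 0x2e (blk 11, set 1) → MISS  vc=[3, 5]
7: 0x17 (blk 5, set 1) → VC-HIT  vc=[3, 11]
8: 0xc (blk 3, set 1) → VC-HIT  vc=[5, 11]

SEQ = [MISS, L1-HIT, MISS, L1-HIT, L1-HIT, L1-HIT, MISS, VC-HIT, VC-HIT]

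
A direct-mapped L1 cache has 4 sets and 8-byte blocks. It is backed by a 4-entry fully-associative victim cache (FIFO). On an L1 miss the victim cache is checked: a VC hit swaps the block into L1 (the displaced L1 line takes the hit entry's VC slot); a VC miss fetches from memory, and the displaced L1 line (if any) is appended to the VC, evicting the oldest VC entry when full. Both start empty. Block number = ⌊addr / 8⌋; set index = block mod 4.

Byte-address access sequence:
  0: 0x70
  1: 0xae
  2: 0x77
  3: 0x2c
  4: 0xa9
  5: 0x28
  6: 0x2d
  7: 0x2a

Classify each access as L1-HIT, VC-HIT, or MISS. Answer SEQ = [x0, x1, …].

SEQ = [MISS, MISS, L1-HIT, MISS, VC-HIT, VC-HIT, L1-HIT, L1-HIT]

  [0] addr=0x70 blk=14 s=2: MISS | VC []
  [1] addr=0xae blk=21 s=1: MISS | VC []
  [2] addr=0x77 blk=14 s=2: L1-HIT | VC []
  [3] addr=0x2c blk=5 s=1: MISS | VC [21]
  [4] addr=0xa9 blk=21 s=1: VC-HIT | VC [5]
  [5] addr=0x28 blk=5 s=1: VC-HIT | VC [21]
  [6] addr=0x2d blk=5 s=1: L1-HIT | VC [21]
  [7] addr=0x2a blk=5 s=1: L1-HIT | VC [21]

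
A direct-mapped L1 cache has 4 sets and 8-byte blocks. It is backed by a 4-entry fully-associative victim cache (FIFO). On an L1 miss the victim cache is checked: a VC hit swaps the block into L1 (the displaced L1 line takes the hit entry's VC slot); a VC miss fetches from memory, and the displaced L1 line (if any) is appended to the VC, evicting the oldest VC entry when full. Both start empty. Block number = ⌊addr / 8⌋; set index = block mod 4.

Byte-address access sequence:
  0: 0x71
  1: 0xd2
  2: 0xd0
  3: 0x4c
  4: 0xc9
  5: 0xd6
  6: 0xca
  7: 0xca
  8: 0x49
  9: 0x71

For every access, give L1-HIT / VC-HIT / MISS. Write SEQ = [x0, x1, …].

  [0] addr=0x71 blk=14 s=2: MISS | VC []
  [1] addr=0xd2 blk=26 s=2: MISS | VC [14]
  [2] addr=0xd0 blk=26 s=2: L1-HIT | VC [14]
  [3] addr=0x4c blk=9 s=1: MISS | VC [14]
  [4] addr=0xc9 blk=25 s=1: MISS | VC [14, 9]
  [5] addr=0xd6 blk=26 s=2: L1-HIT | VC [14, 9]
  [6] addr=0xca blk=25 s=1: L1-HIT | VC [14, 9]
  [7] addr=0xca blk=25 s=1: L1-HIT | VC [14, 9]
  [8] addr=0x49 blk=9 s=1: VC-HIT | VC [14, 25]
  [9] addr=0x71 blk=14 s=2: VC-HIT | VC [26, 25]

SEQ = [MISS, MISS, L1-HIT, MISS, MISS, L1-HIT, L1-HIT, L1-HIT, VC-HIT, VC-HIT]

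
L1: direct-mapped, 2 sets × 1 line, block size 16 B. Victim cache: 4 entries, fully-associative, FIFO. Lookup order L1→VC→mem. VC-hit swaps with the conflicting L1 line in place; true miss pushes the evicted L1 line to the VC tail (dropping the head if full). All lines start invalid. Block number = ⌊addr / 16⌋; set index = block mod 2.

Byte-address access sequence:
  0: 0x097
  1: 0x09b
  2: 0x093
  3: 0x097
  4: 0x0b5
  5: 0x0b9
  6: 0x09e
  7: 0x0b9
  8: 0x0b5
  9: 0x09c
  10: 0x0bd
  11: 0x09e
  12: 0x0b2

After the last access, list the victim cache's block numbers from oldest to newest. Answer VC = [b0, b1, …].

0: 0x97 (blk 9, set 1) → MISS  vc=[]
1: 0x9b (blk 9, set 1) → L1-HIT  vc=[]
2: 0x93 (blk 9, set 1) → L1-HIT  vc=[]
3: 0x97 (blk 9, set 1) → L1-HIT  vc=[]
4: 0xb5 (blk 11, set 1) → MISS  vc=[9]
5: 0xb9 (blk 11, set 1) → L1-HIT  vc=[9]
6: 0x9e (blk 9, set 1) → VC-HIT  vc=[11]
7: 0xb9 (blk 11, set 1) → VC-HIT  vc=[9]
8: 0xb5 (blk 11, set 1) → L1-HIT  vc=[9]
9: 0x9c (blk 9, set 1) → VC-HIT  vc=[11]
10: 0xbd (blk 11, set 1) → VC-HIT  vc=[9]
11: 0x9e (blk 9, set 1) → VC-HIT  vc=[11]
12: 0xb2 (blk 11, set 1) → VC-HIT  vc=[9]

VC = [9]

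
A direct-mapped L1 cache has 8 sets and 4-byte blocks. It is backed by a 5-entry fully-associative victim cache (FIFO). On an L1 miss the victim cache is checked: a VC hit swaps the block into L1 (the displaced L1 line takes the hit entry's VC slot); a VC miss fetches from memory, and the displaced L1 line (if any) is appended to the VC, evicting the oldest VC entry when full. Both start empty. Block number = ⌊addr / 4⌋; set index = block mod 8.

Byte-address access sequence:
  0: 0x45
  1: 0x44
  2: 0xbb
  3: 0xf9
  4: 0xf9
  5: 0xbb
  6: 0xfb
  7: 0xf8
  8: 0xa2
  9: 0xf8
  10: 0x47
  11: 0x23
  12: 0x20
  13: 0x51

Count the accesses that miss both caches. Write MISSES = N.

MISSES = 6

#0 0x45→b17/s1 MISS; vc=[]
#1 0x44→b17/s1 L1-HIT; vc=[]
#2 0xbb→b46/s6 MISS; vc=[]
#3 0xf9→b62/s6 MISS; vc=[46]
#4 0xf9→b62/s6 L1-HIT; vc=[46]
#5 0xbb→b46/s6 VC-HIT; vc=[62]
#6 0xfb→b62/s6 VC-HIT; vc=[46]
#7 0xf8→b62/s6 L1-HIT; vc=[46]
#8 0xa2→b40/s0 MISS; vc=[46]
#9 0xf8→b62/s6 L1-HIT; vc=[46]
#10 0x47→b17/s1 L1-HIT; vc=[46]
#11 0x23→b8/s0 MISS; vc=[46,40]
#12 0x20→b8/s0 L1-HIT; vc=[46,40]
#13 0x51→b20/s4 MISS; vc=[46,40]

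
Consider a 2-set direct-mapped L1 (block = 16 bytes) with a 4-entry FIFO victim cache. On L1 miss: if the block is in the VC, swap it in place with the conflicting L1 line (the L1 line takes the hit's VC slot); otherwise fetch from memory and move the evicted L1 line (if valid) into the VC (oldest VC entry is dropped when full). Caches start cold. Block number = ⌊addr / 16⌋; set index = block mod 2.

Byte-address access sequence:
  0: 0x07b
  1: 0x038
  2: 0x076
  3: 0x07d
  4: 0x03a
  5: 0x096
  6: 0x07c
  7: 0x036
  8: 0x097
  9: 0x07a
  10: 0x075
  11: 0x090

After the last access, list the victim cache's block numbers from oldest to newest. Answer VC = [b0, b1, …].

VC = [3, 7]

  [0] addr=0x7b blk=7 s=1: MISS | VC []
  [1] addr=0x38 blk=3 s=1: MISS | VC [7]
  [2] addr=0x76 blk=7 s=1: VC-HIT | VC [3]
  [3] addr=0x7d blk=7 s=1: L1-HIT | VC [3]
  [4] addr=0x3a blk=3 s=1: VC-HIT | VC [7]
  [5] addr=0x96 blk=9 s=1: MISS | VC [7, 3]
  [6] addr=0x7c blk=7 s=1: VC-HIT | VC [9, 3]
  [7] addr=0x36 blk=3 s=1: VC-HIT | VC [9, 7]
  [8] addr=0x97 blk=9 s=1: VC-HIT | VC [3, 7]
  [9] addr=0x7a blk=7 s=1: VC-HIT | VC [3, 9]
  [10] addr=0x75 blk=7 s=1: L1-HIT | VC [3, 9]
  [11] addr=0x90 blk=9 s=1: VC-HIT | VC [3, 7]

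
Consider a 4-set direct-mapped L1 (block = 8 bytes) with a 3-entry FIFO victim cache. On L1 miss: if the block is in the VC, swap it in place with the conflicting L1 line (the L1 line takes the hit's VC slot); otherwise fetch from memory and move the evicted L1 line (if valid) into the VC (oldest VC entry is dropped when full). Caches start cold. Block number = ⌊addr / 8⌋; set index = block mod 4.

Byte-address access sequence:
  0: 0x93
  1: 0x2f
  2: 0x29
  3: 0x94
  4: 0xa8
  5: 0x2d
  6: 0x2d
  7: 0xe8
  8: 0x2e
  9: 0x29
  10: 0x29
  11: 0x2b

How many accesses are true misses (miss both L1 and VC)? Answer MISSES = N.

MISSES = 4

#0 0x93→b18/s2 MISS; vc=[]
#1 0x2f→b5/s1 MISS; vc=[]
#2 0x29→b5/s1 L1-HIT; vc=[]
#3 0x94→b18/s2 L1-HIT; vc=[]
#4 0xa8→b21/s1 MISS; vc=[5]
#5 0x2d→b5/s1 VC-HIT; vc=[21]
#6 0x2d→b5/s1 L1-HIT; vc=[21]
#7 0xe8→b29/s1 MISS; vc=[21,5]
#8 0x2e→b5/s1 VC-HIT; vc=[21,29]
#9 0x29→b5/s1 L1-HIT; vc=[21,29]
#10 0x29→b5/s1 L1-HIT; vc=[21,29]
#11 0x2b→b5/s1 L1-HIT; vc=[21,29]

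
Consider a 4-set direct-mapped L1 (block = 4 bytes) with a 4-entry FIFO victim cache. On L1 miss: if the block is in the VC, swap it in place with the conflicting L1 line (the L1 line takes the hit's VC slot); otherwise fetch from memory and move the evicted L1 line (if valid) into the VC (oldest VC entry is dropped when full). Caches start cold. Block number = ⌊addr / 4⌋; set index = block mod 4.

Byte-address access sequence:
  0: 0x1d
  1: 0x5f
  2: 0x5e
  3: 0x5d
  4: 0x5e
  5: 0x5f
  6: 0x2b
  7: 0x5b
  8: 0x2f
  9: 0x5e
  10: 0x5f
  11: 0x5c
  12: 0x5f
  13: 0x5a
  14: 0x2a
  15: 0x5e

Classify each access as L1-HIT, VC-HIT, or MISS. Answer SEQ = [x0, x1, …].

SEQ = [MISS, MISS, L1-HIT, L1-HIT, L1-HIT, L1-HIT, MISS, MISS, MISS, VC-HIT, L1-HIT, L1-HIT, L1-HIT, L1-HIT, VC-HIT, L1-HIT]

#0 0x1d→b7/s3 MISS; vc=[]
#1 0x5f→b23/s3 MISS; vc=[7]
#2 0x5e→b23/s3 L1-HIT; vc=[7]
#3 0x5d→b23/s3 L1-HIT; vc=[7]
#4 0x5e→b23/s3 L1-HIT; vc=[7]
#5 0x5f→b23/s3 L1-HIT; vc=[7]
#6 0x2b→b10/s2 MISS; vc=[7]
#7 0x5b→b22/s2 MISS; vc=[7,10]
#8 0x2f→b11/s3 MISS; vc=[7,10,23]
#9 0x5e→b23/s3 VC-HIT; vc=[7,10,11]
#10 0x5f→b23/s3 L1-HIT; vc=[7,10,11]
#11 0x5c→b23/s3 L1-HIT; vc=[7,10,11]
#12 0x5f→b23/s3 L1-HIT; vc=[7,10,11]
#13 0x5a→b22/s2 L1-HIT; vc=[7,10,11]
#14 0x2a→b10/s2 VC-HIT; vc=[7,22,11]
#15 0x5e→b23/s3 L1-HIT; vc=[7,22,11]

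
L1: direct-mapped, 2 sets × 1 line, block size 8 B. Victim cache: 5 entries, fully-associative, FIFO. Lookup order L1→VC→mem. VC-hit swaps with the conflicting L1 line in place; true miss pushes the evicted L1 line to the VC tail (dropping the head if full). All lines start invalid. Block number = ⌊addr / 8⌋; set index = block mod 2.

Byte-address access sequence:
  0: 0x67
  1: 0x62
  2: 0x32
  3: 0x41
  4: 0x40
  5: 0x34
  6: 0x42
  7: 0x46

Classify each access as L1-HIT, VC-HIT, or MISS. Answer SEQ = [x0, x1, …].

SEQ = [MISS, L1-HIT, MISS, MISS, L1-HIT, VC-HIT, VC-HIT, L1-HIT]

  [0] addr=0x67 blk=12 s=0: MISS | VC []
  [1] addr=0x62 blk=12 s=0: L1-HIT | VC []
  [2] addr=0x32 blk=6 s=0: MISS | VC [12]
  [3] addr=0x41 blk=8 s=0: MISS | VC [12, 6]
  [4] addr=0x40 blk=8 s=0: L1-HIT | VC [12, 6]
  [5] addr=0x34 blk=6 s=0: VC-HIT | VC [12, 8]
  [6] addr=0x42 blk=8 s=0: VC-HIT | VC [12, 6]
  [7] addr=0x46 blk=8 s=0: L1-HIT | VC [12, 6]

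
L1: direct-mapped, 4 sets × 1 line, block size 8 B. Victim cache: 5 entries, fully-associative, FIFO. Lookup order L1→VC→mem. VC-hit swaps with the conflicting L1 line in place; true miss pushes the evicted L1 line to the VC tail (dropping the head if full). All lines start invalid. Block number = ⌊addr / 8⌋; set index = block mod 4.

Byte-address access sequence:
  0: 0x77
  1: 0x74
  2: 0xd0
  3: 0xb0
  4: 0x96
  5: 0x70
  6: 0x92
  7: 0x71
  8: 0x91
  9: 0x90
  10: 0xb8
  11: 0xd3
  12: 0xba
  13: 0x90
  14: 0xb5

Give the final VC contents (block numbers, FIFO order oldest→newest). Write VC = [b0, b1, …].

VC = [14, 26, 18]

#0 0x77→b14/s2 MISS; vc=[]
#1 0x74→b14/s2 L1-HIT; vc=[]
#2 0xd0→b26/s2 MISS; vc=[14]
#3 0xb0→b22/s2 MISS; vc=[14,26]
#4 0x96→b18/s2 MISS; vc=[14,26,22]
#5 0x70→b14/s2 VC-HIT; vc=[18,26,22]
#6 0x92→b18/s2 VC-HIT; vc=[14,26,22]
#7 0x71→b14/s2 VC-HIT; vc=[18,26,22]
#8 0x91→b18/s2 VC-HIT; vc=[14,26,22]
#9 0x90→b18/s2 L1-HIT; vc=[14,26,22]
#10 0xb8→b23/s3 MISS; vc=[14,26,22]
#11 0xd3→b26/s2 VC-HIT; vc=[14,18,22]
#12 0xba→b23/s3 L1-HIT; vc=[14,18,22]
#13 0x90→b18/s2 VC-HIT; vc=[14,26,22]
#14 0xb5→b22/s2 VC-HIT; vc=[14,26,18]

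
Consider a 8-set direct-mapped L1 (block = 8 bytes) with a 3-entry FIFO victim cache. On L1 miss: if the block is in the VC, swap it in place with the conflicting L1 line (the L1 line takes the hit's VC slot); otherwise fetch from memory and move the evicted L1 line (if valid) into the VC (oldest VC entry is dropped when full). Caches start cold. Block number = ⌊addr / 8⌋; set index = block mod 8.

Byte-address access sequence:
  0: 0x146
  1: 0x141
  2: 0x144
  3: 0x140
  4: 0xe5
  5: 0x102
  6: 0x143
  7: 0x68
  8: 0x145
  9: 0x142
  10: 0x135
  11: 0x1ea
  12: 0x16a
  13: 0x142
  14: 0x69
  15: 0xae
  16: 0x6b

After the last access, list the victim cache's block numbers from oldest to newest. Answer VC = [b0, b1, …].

0: 0x146 (blk 40, set 0) → MISS  vc=[]
1: 0x141 (blk 40, set 0) → L1-HIT  vc=[]
2: 0x144 (blk 40, set 0) → L1-HIT  vc=[]
3: 0x140 (blk 40, set 0) → L1-HIT  vc=[]
4: 0xe5 (blk 28, set 4) → MISS  vc=[]
5: 0x102 (blk 32, set 0) → MISS  vc=[40]
6: 0x143 (blk 40, set 0) → VC-HIT  vc=[32]
7: 0x68 (blk 13, set 5) → MISS  vc=[32]
8: 0x145 (blk 40, set 0) → L1-HIT  vc=[32]
9: 0x142 (blk 40, set 0) → L1-HIT  vc=[32]
10: 0x135 (blk 38, set 6) → MISS  vc=[32]
11: 0x1ea (blk 61, set 5) → MISS  vc=[32, 13]
12: 0x16a (blk 45, set 5) → MISS  vc=[32, 13, 61]
13: 0x142 (blk 40, set 0) → L1-HIT  vc=[32, 13, 61]
14: 0x69 (blk 13, set 5) → VC-HIT  vc=[32, 45, 61]
15: 0xae (blk 21, set 5) → MISS  vc=[45, 61, 13]
16: 0x6b (blk 13, set 5) → VC-HIT  vc=[45, 61, 21]

VC = [45, 61, 21]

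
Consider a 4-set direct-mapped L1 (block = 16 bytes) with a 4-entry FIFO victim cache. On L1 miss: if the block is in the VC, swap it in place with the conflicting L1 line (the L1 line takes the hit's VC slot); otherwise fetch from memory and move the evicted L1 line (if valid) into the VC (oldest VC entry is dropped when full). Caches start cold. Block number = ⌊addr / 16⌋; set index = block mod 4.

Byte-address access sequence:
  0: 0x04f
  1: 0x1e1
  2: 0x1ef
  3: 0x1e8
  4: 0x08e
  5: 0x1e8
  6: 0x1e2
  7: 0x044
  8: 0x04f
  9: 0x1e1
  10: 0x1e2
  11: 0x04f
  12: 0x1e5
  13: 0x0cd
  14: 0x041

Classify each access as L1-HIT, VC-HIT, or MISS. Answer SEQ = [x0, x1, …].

SEQ = [MISS, MISS, L1-HIT, L1-HIT, MISS, L1-HIT, L1-HIT, VC-HIT, L1-HIT, L1-HIT, L1-HIT, L1-HIT, L1-HIT, MISS, VC-HIT]

#0 0x4f→b4/s0 MISS; vc=[]
#1 0x1e1→b30/s2 MISS; vc=[]
#2 0x1ef→b30/s2 L1-HIT; vc=[]
#3 0x1e8→b30/s2 L1-HIT; vc=[]
#4 0x8e→b8/s0 MISS; vc=[4]
#5 0x1e8→b30/s2 L1-HIT; vc=[4]
#6 0x1e2→b30/s2 L1-HIT; vc=[4]
#7 0x44→b4/s0 VC-HIT; vc=[8]
#8 0x4f→b4/s0 L1-HIT; vc=[8]
#9 0x1e1→b30/s2 L1-HIT; vc=[8]
#10 0x1e2→b30/s2 L1-HIT; vc=[8]
#11 0x4f→b4/s0 L1-HIT; vc=[8]
#12 0x1e5→b30/s2 L1-HIT; vc=[8]
#13 0xcd→b12/s0 MISS; vc=[8,4]
#14 0x41→b4/s0 VC-HIT; vc=[8,12]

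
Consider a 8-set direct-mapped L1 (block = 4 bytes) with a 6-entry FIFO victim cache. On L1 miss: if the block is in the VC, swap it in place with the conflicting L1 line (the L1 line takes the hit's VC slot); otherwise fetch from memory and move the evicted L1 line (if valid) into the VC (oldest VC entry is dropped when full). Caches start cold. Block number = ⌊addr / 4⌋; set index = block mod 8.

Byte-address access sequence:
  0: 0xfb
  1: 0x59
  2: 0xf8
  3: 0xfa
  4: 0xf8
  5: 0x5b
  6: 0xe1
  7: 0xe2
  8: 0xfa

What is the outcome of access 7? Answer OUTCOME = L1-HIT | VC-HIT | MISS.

OUTCOME = L1-HIT

0: 0xfb (blk 62, set 6) → MISS  vc=[]
1: 0x59 (blk 22, set 6) → MISS  vc=[62]
2: 0xf8 (blk 62, set 6) → VC-HIT  vc=[22]
3: 0xfa (blk 62, set 6) → L1-HIT  vc=[22]
4: 0xf8 (blk 62, set 6) → L1-HIT  vc=[22]
5: 0x5b (blk 22, set 6) → VC-HIT  vc=[62]
6: 0xe1 (blk 56, set 0) → MISS  vc=[62]
7: 0xe2 (blk 56, set 0) → L1-HIT  vc=[62]
8: 0xfa (blk 62, set 6) → VC-HIT  vc=[22]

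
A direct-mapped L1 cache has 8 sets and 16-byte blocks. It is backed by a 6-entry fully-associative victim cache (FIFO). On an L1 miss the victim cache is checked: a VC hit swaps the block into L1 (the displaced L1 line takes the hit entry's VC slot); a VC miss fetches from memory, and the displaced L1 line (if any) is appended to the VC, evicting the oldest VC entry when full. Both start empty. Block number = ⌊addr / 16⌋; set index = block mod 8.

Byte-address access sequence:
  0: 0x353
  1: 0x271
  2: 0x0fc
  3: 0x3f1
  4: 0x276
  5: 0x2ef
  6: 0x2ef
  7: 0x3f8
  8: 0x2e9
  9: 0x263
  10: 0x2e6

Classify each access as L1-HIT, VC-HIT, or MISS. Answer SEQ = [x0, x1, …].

SEQ = [MISS, MISS, MISS, MISS, VC-HIT, MISS, L1-HIT, VC-HIT, L1-HIT, MISS, VC-HIT]

  [0] addr=0x353 blk=53 s=5: MISS | VC []
  [1] addr=0x271 blk=39 s=7: MISS | VC []
  [2] addr=0xfc blk=15 s=7: MISS | VC [39]
  [3] addr=0x3f1 blk=63 s=7: MISS | VC [39, 15]
  [4] addr=0x276 blk=39 s=7: VC-HIT | VC [63, 15]
  [5] addr=0x2ef blk=46 s=6: MISS | VC [63, 15]
  [6] addr=0x2ef blk=46 s=6: L1-HIT | VC [63, 15]
  [7] addr=0x3f8 blk=63 s=7: VC-HIT | VC [39, 15]
  [8] addr=0x2e9 blk=46 s=6: L1-HIT | VC [39, 15]
  [9] addr=0x263 blk=38 s=6: MISS | VC [39, 15, 46]
  [10] addr=0x2e6 blk=46 s=6: VC-HIT | VC [39, 15, 38]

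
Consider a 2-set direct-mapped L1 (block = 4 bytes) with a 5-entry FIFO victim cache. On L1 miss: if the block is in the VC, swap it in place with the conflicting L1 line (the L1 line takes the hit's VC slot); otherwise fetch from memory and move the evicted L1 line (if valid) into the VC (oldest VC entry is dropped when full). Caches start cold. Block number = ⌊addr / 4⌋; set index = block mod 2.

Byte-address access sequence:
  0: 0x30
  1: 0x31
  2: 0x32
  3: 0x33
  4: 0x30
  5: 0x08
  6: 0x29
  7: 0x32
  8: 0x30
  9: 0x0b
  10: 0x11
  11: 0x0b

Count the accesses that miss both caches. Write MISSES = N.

  [0] addr=0x30 blk=12 s=0: MISS | VC []
  [1] addr=0x31 blk=12 s=0: L1-HIT | VC []
  [2] addr=0x32 blk=12 s=0: L1-HIT | VC []
  [3] addr=0x33 blk=12 s=0: L1-HIT | VC []
  [4] addr=0x30 blk=12 s=0: L1-HIT | VC []
  [5] addr=0x8 blk=2 s=0: MISS | VC [12]
  [6] addr=0x29 blk=10 s=0: MISS | VC [12, 2]
  [7] addr=0x32 blk=12 s=0: VC-HIT | VC [10, 2]
  [8] addr=0x30 blk=12 s=0: L1-HIT | VC [10, 2]
  [9] addr=0xb blk=2 s=0: VC-HIT | VC [10, 12]
  [10] addr=0x11 blk=4 s=0: MISS | VC [10, 12, 2]
  [11] addr=0xb blk=2 s=0: VC-HIT | VC [10, 12, 4]

MISSES = 4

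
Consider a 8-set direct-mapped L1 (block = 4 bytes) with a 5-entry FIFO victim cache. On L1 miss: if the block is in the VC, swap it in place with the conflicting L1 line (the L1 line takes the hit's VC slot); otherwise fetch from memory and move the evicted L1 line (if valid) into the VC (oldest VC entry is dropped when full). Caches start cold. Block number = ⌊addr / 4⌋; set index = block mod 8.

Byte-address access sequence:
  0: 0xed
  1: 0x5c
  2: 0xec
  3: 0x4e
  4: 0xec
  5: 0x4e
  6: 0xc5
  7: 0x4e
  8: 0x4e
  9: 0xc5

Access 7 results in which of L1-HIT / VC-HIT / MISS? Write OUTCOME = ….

OUTCOME = L1-HIT

0: 0xed (blk 59, set 3) → MISS  vc=[]
1: 0x5c (blk 23, set 7) → MISS  vc=[]
2: 0xec (blk 59, set 3) → L1-HIT  vc=[]
3: 0x4e (blk 19, set 3) → MISS  vc=[59]
4: 0xec (blk 59, set 3) → VC-HIT  vc=[19]
5: 0x4e (blk 19, set 3) → VC-HIT  vc=[59]
6: 0xc5 (blk 49, set 1) → MISS  vc=[59]
7: 0x4e (blk 19, set 3) → L1-HIT  vc=[59]
8: 0x4e (blk 19, set 3) → L1-HIT  vc=[59]
9: 0xc5 (blk 49, set 1) → L1-HIT  vc=[59]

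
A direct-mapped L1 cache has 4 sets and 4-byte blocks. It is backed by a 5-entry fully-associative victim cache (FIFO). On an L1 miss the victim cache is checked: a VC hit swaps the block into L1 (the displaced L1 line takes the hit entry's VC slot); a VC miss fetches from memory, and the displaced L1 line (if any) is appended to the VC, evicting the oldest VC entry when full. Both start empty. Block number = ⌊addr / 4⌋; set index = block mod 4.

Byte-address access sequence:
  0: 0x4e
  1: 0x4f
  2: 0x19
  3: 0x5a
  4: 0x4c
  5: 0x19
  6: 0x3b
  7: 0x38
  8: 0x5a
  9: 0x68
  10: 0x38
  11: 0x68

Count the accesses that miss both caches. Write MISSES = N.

  [0] addr=0x4e blk=19 s=3: MISS | VC []
  [1] addr=0x4f blk=19 s=3: L1-HIT | VC []
  [2] addr=0x19 blk=6 s=2: MISS | VC []
  [3] addr=0x5a blk=22 s=2: MISS | VC [6]
  [4] addr=0x4c blk=19 s=3: L1-HIT | VC [6]
  [5] addr=0x19 blk=6 s=2: VC-HIT | VC [22]
  [6] addr=0x3b blk=14 s=2: MISS | VC [22, 6]
  [7] addr=0x38 blk=14 s=2: L1-HIT | VC [22, 6]
  [8] addr=0x5a blk=22 s=2: VC-HIT | VC [14, 6]
  [9] addr=0x68 blk=26 s=2: MISS | VC [14, 6, 22]
  [10] addr=0x38 blk=14 s=2: VC-HIT | VC [26, 6, 22]
  [11] addr=0x68 blk=26 s=2: VC-HIT | VC [14, 6, 22]

MISSES = 5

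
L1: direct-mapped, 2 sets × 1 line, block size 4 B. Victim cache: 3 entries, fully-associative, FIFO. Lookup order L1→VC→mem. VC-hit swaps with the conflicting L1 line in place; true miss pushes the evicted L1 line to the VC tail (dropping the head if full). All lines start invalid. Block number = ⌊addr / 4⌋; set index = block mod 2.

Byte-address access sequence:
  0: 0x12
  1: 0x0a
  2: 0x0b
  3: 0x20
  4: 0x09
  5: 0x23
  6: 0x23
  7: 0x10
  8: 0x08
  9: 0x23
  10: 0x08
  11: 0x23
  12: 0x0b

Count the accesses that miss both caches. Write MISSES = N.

#0 0x12→b4/s0 MISS; vc=[]
#1 0xa→b2/s0 MISS; vc=[4]
#2 0xb→b2/s0 L1-HIT; vc=[4]
#3 0x20→b8/s0 MISS; vc=[4,2]
#4 0x9→b2/s0 VC-HIT; vc=[4,8]
#5 0x23→b8/s0 VC-HIT; vc=[4,2]
#6 0x23→b8/s0 L1-HIT; vc=[4,2]
#7 0x10→b4/s0 VC-HIT; vc=[8,2]
#8 0x8→b2/s0 VC-HIT; vc=[8,4]
#9 0x23→b8/s0 VC-HIT; vc=[2,4]
#10 0x8→b2/s0 VC-HIT; vc=[8,4]
#11 0x23→b8/s0 VC-HIT; vc=[2,4]
#12 0xb→b2/s0 VC-HIT; vc=[8,4]

MISSES = 3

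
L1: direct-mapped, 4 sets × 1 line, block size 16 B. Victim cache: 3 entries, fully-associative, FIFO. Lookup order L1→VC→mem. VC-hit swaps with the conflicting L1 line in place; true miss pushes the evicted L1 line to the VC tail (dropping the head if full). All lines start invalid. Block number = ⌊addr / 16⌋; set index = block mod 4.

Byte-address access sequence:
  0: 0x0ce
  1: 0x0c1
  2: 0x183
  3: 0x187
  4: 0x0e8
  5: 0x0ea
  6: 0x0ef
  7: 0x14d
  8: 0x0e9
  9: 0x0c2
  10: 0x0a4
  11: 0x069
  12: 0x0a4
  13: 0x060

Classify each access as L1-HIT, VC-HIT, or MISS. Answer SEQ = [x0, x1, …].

  [0] addr=0xce blk=12 s=0: MISS | VC []
  [1] addr=0xc1 blk=12 s=0: L1-HIT | VC []
  [2] addr=0x183 blk=24 s=0: MISS | VC [12]
  [3] addr=0x187 blk=24 s=0: L1-HIT | VC [12]
  [4] addr=0xe8 blk=14 s=2: MISS | VC [12]
  [5] addr=0xea blk=14 s=2: L1-HIT | VC [12]
  [6] addr=0xef blk=14 s=2: L1-HIT | VC [12]
  [7] addr=0x14d blk=20 s=0: MISS | VC [12, 24]
  [8] addr=0xe9 blk=14 s=2: L1-HIT | VC [12, 24]
  [9] addr=0xc2 blk=12 s=0: VC-HIT | VC [20, 24]
  [10] addr=0xa4 blk=10 s=2: MISS | VC [20, 24, 14]
  [11] addr=0x69 blk=6 s=2: MISS | VC [24, 14, 10]
  [12] addr=0xa4 blk=10 s=2: VC-HIT | VC [24, 14, 6]
  [13] addr=0x60 blk=6 s=2: VC-HIT | VC [24, 14, 10]

SEQ = [MISS, L1-HIT, MISS, L1-HIT, MISS, L1-HIT, L1-HIT, MISS, L1-HIT, VC-HIT, MISS, MISS, VC-HIT, VC-HIT]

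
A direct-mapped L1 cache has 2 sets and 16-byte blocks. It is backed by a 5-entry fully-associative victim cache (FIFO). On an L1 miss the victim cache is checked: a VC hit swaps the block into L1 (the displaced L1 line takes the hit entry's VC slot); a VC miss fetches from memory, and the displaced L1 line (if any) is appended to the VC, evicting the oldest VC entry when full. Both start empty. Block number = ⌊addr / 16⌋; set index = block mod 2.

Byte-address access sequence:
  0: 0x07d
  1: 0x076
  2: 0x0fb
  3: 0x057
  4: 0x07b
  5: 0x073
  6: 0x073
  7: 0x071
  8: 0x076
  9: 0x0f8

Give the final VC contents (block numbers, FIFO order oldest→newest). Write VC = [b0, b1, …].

VC = [5, 7]

0: 0x7d (blk 7, set 1) → MISS  vc=[]
1: 0x76 (blk 7, set 1) → L1-HIT  vc=[]
2: 0xfb (blk 15, set 1) → MISS  vc=[7]
3: 0x57 (blk 5, set 1) → MISS  vc=[7, 15]
4: 0x7b (blk 7, set 1) → VC-HIT  vc=[5, 15]
5: 0x73 (blk 7, set 1) → L1-HIT  vc=[5, 15]
6: 0x73 (blk 7, set 1) → L1-HIT  vc=[5, 15]
7: 0x71 (blk 7, set 1) → L1-HIT  vc=[5, 15]
8: 0x76 (blk 7, set 1) → L1-HIT  vc=[5, 15]
9: 0xf8 (blk 15, set 1) → VC-HIT  vc=[5, 7]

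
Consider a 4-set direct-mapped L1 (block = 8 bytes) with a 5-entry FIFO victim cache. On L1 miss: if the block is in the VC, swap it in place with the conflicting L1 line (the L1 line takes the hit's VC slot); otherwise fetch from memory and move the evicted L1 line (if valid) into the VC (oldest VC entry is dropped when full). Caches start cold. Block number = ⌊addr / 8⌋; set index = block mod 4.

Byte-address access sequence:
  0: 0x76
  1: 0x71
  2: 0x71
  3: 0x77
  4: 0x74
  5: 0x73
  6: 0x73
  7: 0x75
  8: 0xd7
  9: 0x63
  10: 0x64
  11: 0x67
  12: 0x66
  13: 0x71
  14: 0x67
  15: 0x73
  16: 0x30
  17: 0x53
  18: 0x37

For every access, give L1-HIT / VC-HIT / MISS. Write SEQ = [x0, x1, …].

SEQ = [MISS, L1-HIT, L1-HIT, L1-HIT, L1-HIT, L1-HIT, L1-HIT, L1-HIT, MISS, MISS, L1-HIT, L1-HIT, L1-HIT, VC-HIT, L1-HIT, L1-HIT, MISS, MISS, VC-HIT]

0: 0x76 (blk 14, set 2) → MISS  vc=[]
1: 0x71 (blk 14, set 2) → L1-HIT  vc=[]
2: 0x71 (blk 14, set 2) → L1-HIT  vc=[]
3: 0x77 (blk 14, set 2) → L1-HIT  vc=[]
4: 0x74 (blk 14, set 2) → L1-HIT  vc=[]
5: 0x73 (blk 14, set 2) → L1-HIT  vc=[]
6: 0x73 (blk 14, set 2) → L1-HIT  vc=[]
7: 0x75 (blk 14, set 2) → L1-HIT  vc=[]
8: 0xd7 (blk 26, set 2) → MISS  vc=[14]
9: 0x63 (blk 12, set 0) → MISS  vc=[14]
10: 0x64 (blk 12, set 0) → L1-HIT  vc=[14]
11: 0x67 (blk 12, set 0) → L1-HIT  vc=[14]
12: 0x66 (blk 12, set 0) → L1-HIT  vc=[14]
13: 0x71 (blk 14, set 2) → VC-HIT  vc=[26]
14: 0x67 (blk 12, set 0) → L1-HIT  vc=[26]
15: 0x73 (blk 14, set 2) → L1-HIT  vc=[26]
16: 0x30 (blk 6, set 2) → MISS  vc=[26, 14]
17: 0x53 (blk 10, set 2) → MISS  vc=[26, 14, 6]
18: 0x37 (blk 6, set 2) → VC-HIT  vc=[26, 14, 10]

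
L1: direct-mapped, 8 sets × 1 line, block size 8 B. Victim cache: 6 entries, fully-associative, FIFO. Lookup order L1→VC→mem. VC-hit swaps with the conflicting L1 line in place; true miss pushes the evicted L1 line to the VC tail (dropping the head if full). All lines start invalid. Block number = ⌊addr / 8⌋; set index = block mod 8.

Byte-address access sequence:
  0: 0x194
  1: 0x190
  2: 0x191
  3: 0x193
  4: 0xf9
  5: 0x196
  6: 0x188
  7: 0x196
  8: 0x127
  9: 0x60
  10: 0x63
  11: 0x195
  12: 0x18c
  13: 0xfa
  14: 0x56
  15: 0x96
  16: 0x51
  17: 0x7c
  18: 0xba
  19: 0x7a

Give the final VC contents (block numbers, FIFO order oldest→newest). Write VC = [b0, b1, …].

#0 0x194→b50/s2 MISS; vc=[]
#1 0x190→b50/s2 L1-HIT; vc=[]
#2 0x191→b50/s2 L1-HIT; vc=[]
#3 0x193→b50/s2 L1-HIT; vc=[]
#4 0xf9→b31/s7 MISS; vc=[]
#5 0x196→b50/s2 L1-HIT; vc=[]
#6 0x188→b49/s1 MISS; vc=[]
#7 0x196→b50/s2 L1-HIT; vc=[]
#8 0x127→b36/s4 MISS; vc=[]
#9 0x60→b12/s4 MISS; vc=[36]
#10 0x63→b12/s4 L1-HIT; vc=[36]
#11 0x195→b50/s2 L1-HIT; vc=[36]
#12 0x18c→b49/s1 L1-HIT; vc=[36]
#13 0xfa→b31/s7 L1-HIT; vc=[36]
#14 0x56→b10/s2 MISS; vc=[36,50]
#15 0x96→b18/s2 MISS; vc=[36,50,10]
#16 0x51→b10/s2 VC-HIT; vc=[36,50,18]
#17 0x7c→b15/s7 MISS; vc=[36,50,18,31]
#18 0xba→b23/s7 MISS; vc=[36,50,18,31,15]
#19 0x7a→b15/s7 VC-HIT; vc=[36,50,18,31,23]

VC = [36, 50, 18, 31, 23]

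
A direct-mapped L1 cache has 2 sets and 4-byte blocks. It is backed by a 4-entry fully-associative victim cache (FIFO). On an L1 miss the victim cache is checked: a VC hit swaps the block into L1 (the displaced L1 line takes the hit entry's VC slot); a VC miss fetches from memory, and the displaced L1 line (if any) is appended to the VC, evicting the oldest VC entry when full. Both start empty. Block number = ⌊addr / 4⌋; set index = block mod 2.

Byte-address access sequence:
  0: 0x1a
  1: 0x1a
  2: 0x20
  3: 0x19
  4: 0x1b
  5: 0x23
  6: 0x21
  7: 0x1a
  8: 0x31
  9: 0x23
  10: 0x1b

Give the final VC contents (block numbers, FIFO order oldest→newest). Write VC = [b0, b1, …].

#0 0x1a→b6/s0 MISS; vc=[]
#1 0x1a→b6/s0 L1-HIT; vc=[]
#2 0x20→b8/s0 MISS; vc=[6]
#3 0x19→b6/s0 VC-HIT; vc=[8]
#4 0x1b→b6/s0 L1-HIT; vc=[8]
#5 0x23→b8/s0 VC-HIT; vc=[6]
#6 0x21→b8/s0 L1-HIT; vc=[6]
#7 0x1a→b6/s0 VC-HIT; vc=[8]
#8 0x31→b12/s0 MISS; vc=[8,6]
#9 0x23→b8/s0 VC-HIT; vc=[12,6]
#10 0x1b→b6/s0 VC-HIT; vc=[12,8]

VC = [12, 8]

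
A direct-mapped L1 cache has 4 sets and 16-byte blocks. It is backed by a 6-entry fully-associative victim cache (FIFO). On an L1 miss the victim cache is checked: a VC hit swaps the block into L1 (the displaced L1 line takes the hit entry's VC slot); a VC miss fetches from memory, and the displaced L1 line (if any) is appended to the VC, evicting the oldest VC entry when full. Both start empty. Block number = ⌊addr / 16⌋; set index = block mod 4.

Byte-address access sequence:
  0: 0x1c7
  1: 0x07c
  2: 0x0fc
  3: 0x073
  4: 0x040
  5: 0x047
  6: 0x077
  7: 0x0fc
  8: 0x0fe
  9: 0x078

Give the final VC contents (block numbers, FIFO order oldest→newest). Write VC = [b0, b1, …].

VC = [15, 28]

#0 0x1c7→b28/s0 MISS; vc=[]
#1 0x7c→b7/s3 MISS; vc=[]
#2 0xfc→b15/s3 MISS; vc=[7]
#3 0x73→b7/s3 VC-HIT; vc=[15]
#4 0x40→b4/s0 MISS; vc=[15,28]
#5 0x47→b4/s0 L1-HIT; vc=[15,28]
#6 0x77→b7/s3 L1-HIT; vc=[15,28]
#7 0xfc→b15/s3 VC-HIT; vc=[7,28]
#8 0xfe→b15/s3 L1-HIT; vc=[7,28]
#9 0x78→b7/s3 VC-HIT; vc=[15,28]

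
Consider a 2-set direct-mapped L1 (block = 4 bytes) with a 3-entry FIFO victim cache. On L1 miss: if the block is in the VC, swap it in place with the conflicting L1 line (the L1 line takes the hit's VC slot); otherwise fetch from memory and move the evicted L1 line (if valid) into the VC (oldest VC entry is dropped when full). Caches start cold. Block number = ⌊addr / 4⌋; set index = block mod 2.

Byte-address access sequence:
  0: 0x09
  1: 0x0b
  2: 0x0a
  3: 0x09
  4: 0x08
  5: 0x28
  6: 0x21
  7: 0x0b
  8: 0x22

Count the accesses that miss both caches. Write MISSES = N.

MISSES = 3

  [0] addr=0x9 blk=2 s=0: MISS | VC []
  [1] addr=0xb blk=2 s=0: L1-HIT | VC []
  [2] addr=0xa blk=2 s=0: L1-HIT | VC []
  [3] addr=0x9 blk=2 s=0: L1-HIT | VC []
  [4] addr=0x8 blk=2 s=0: L1-HIT | VC []
  [5] addr=0x28 blk=10 s=0: MISS | VC [2]
  [6] addr=0x21 blk=8 s=0: MISS | VC [2, 10]
  [7] addr=0xb blk=2 s=0: VC-HIT | VC [8, 10]
  [8] addr=0x22 blk=8 s=0: VC-HIT | VC [2, 10]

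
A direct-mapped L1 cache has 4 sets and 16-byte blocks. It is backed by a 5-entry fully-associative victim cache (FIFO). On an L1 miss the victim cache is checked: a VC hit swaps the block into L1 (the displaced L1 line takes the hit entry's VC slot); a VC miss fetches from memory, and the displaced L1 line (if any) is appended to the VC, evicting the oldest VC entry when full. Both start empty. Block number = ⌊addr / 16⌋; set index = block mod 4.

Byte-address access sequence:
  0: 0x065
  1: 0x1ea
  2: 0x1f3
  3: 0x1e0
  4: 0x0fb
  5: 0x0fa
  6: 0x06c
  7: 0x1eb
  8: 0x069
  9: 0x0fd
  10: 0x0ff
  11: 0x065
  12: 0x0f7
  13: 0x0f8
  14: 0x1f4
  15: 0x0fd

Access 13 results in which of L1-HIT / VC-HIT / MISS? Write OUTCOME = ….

#0 0x65→b6/s2 MISS; vc=[]
#1 0x1ea→b30/s2 MISS; vc=[6]
#2 0x1f3→b31/s3 MISS; vc=[6]
#3 0x1e0→b30/s2 L1-HIT; vc=[6]
#4 0xfb→b15/s3 MISS; vc=[6,31]
#5 0xfa→b15/s3 L1-HIT; vc=[6,31]
#6 0x6c→b6/s2 VC-HIT; vc=[30,31]
#7 0x1eb→b30/s2 VC-HIT; vc=[6,31]
#8 0x69→b6/s2 VC-HIT; vc=[30,31]
#9 0xfd→b15/s3 L1-HIT; vc=[30,31]
#10 0xff→b15/s3 L1-HIT; vc=[30,31]
#11 0x65→b6/s2 L1-HIT; vc=[30,31]
#12 0xf7→b15/s3 L1-HIT; vc=[30,31]
#13 0xf8→b15/s3 L1-HIT; vc=[30,31]
#14 0x1f4→b31/s3 VC-HIT; vc=[30,15]
#15 0xfd→b15/s3 VC-HIT; vc=[30,31]

OUTCOME = L1-HIT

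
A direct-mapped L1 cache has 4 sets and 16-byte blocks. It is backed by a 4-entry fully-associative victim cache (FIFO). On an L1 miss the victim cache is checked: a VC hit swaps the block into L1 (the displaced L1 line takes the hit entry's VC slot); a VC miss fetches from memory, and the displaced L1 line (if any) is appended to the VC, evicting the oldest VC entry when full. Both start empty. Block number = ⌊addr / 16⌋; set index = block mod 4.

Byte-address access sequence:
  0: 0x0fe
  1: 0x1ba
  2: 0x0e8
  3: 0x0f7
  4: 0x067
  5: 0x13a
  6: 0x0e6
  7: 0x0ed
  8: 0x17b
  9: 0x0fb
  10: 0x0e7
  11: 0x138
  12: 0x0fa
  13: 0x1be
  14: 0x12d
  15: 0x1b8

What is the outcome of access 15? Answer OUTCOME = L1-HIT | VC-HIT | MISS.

#0 0xfe→b15/s3 MISS; vc=[]
#1 0x1ba→b27/s3 MISS; vc=[15]
#2 0xe8→b14/s2 MISS; vc=[15]
#3 0xf7→b15/s3 VC-HIT; vc=[27]
#4 0x67→b6/s2 MISS; vc=[27,14]
#5 0x13a→b19/s3 MISS; vc=[27,14,15]
#6 0xe6→b14/s2 VC-HIT; vc=[27,6,15]
#7 0xed→b14/s2 L1-HIT; vc=[27,6,15]
#8 0x17b→b23/s3 MISS; vc=[27,6,15,19]
#9 0xfb→b15/s3 VC-HIT; vc=[27,6,23,19]
#10 0xe7→b14/s2 L1-HIT; vc=[27,6,23,19]
#11 0x138→b19/s3 VC-HIT; vc=[27,6,23,15]
#12 0xfa→b15/s3 VC-HIT; vc=[27,6,23,19]
#13 0x1be→b27/s3 VC-HIT; vc=[15,6,23,19]
#14 0x12d→b18/s2 MISS; vc=[6,23,19,14]
#15 0x1b8→b27/s3 L1-HIT; vc=[6,23,19,14]

OUTCOME = L1-HIT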